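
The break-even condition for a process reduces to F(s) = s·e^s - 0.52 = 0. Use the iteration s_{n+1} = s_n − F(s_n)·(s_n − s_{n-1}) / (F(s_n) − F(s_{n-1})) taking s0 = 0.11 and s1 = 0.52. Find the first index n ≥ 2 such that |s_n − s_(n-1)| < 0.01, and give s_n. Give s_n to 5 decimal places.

F(0.11) = -0.3972094, F(0.52) = 0.3546544
s2 = 0.5200000 − 0.3546544·(0.4100000)/(0.7518638) = 0.3266029;  |Δ| = 0.1933971
F(0.3266029) = -0.0672465
s3 = 0.3266029 − (-0.0672465)·(-0.1933971)/(-0.4219009) = 0.3574283;  |Δ| = 0.0308254
F(0.3574283) = -0.0090033
s4 = 0.3574283 − (-0.0090033)·(0.0308254)/(0.0582432) = 0.3621933;  |Δ| = 0.0047650
|s4 − s3| = 0.0047650 < 0.01

n = 4, s_n = 0.36219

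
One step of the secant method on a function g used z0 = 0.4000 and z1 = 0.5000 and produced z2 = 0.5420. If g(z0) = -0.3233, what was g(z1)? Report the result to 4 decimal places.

-0.0956

The secant line through (0.4000, -0.3233) and (0.5000, g(z1)) crosses zero at z2 = 0.5420.
So (0.4000, -0.3233), (0.5000, g(z1)), (0.5420, 0) are collinear:
g(z1) = -0.3233 · (0.5000 − 0.5420) / (0.4000 − 0.5420) = -0.3233 · (-0.042000)/(-0.142000) = -0.095624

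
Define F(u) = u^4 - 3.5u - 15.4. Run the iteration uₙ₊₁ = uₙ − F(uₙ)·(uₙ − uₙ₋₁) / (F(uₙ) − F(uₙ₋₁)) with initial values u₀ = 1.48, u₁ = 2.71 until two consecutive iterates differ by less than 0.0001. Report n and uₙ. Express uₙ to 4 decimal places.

F(1.48) = -15.782148, F(2.71) = 29.050805
u₂ = 2.710000 − 29.050805·(1.230000)/(44.832953) = 1.912986;  |Δ| = 0.797014
F(1.912986) = -8.703397
u₃ = 1.912986 − (-8.703397)·(-0.797014)/(-37.754202) = 2.096720;  |Δ| = 0.183734
F(2.096720) = -3.411640
u₄ = 2.096720 − (-3.411640)·(0.183734)/(5.291757) = 2.215175;  |Δ| = 0.118455
F(2.215175) = 0.925532
u₅ = 2.215175 − 0.925532·(0.118455)/(4.337173) = 2.189897;  |Δ| = 0.025278
F(2.189897) = -0.066387
u₆ = 2.189897 − (-0.066387)·(-0.025278)/(-0.991919) = 2.191589;  |Δ| = 0.001692
F(2.191589) = -0.001158
u₇ = 2.191589 − (-0.001158)·(0.001692)/(0.065229) = 2.191619;  |Δ| = 0.000030
|u₇ − u₆| = 0.000030 < 0.0001

n = 7, uₙ = 2.1916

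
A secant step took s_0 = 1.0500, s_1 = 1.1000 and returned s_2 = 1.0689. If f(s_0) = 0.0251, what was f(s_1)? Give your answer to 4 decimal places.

The secant line through (1.0500, 0.0251) and (1.1000, f(s_1)) crosses zero at s_2 = 1.0689.
So (1.0500, 0.0251), (1.1000, f(s_1)), (1.0689, 0) are collinear:
f(s_1) = 0.0251 · (1.1000 − 1.0689) / (1.0500 − 1.0689) = 0.0251 · (0.031100)/(-0.018900) = -0.041302

-0.0413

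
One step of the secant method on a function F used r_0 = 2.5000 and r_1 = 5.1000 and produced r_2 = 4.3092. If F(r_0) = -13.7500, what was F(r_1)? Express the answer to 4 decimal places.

6.0101

The secant line through (2.5000, -13.7500) and (5.1000, F(r_1)) crosses zero at r_2 = 4.3092.
So (2.5000, -13.7500), (5.1000, F(r_1)), (4.3092, 0) are collinear:
F(r_1) = -13.7500 · (5.1000 − 4.3092) / (2.5000 − 4.3092) = -13.7500 · (0.790800)/(-1.809200) = 6.010115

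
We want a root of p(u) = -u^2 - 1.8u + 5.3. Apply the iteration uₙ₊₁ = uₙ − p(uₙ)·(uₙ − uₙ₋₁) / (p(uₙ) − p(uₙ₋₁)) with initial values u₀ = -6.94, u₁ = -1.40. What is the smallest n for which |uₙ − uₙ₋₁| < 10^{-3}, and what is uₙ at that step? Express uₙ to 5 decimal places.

p(-6.94) = -30.3716000, p(-1.40) = 5.8600000
u₂ = -1.4000000 − 5.8600000·(5.5400000)/(36.2316000) = -2.2960245;  |Δ| = 0.8960245
p(-2.2960245) = 4.1611157
u₃ = -2.2960245 − 4.1611157·(-0.8960245)/(-1.6988843) = -4.4906774;  |Δ| = 2.1946530
p(-4.4906774) = -6.7829643
u₄ = -4.4906774 − (-6.7829643)·(-2.1946530)/(-10.9440800) = -3.1304669;  |Δ| = 1.3602105
p(-3.1304669) = 1.1350174
u₅ = -3.1304669 − 1.1350174·(1.3602105)/(7.9179817) = -3.3254487;  |Δ| = 0.1949818
p(-3.3254487) = 0.2271984
u₆ = -3.3254487 − 0.2271984·(-0.1949818)/(-0.9078190) = -3.3742465;  |Δ| = 0.0487978
p(-3.3742465) = -0.0118959
u₇ = -3.3742465 − (-0.0118959)·(-0.0487978)/(-0.2390943) = -3.3718186;  |Δ| = 0.0024279
p(-3.3718186) = 0.0001126
u₈ = -3.3718186 − 0.0001126·(0.0024279)/(0.0120085) = -3.3718414;  |Δ| = 0.0000228
|u₈ − u₇| = 0.0000228 < 10^{-3}

n = 8, uₙ = -3.37184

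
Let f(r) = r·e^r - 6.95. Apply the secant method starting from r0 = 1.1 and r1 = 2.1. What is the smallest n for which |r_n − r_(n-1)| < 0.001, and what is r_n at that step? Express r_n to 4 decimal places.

n = 6, r_n = 1.5200

f(1.1) = -3.645417, f(2.1) = 10.198957
r2 = 2.100000 − 10.198957·(1.000000)/(13.844374) = 1.363314;  |Δ| = 0.736686
f(1.363314) = -1.620633
r3 = 1.363314 − (-1.620633)·(-0.736686)/(-11.819590) = 1.464324;  |Δ| = 0.101010
f(1.464324) = -0.617356
r4 = 1.464324 − (-0.617356)·(0.101010)/(1.003277) = 1.526480;  |Δ| = 0.062156
f(1.526480) = 0.074779
r5 = 1.526480 − 0.074779·(0.062156)/(0.692135) = 1.519764;  |Δ| = 0.006715
f(1.519764) = -0.002934
r6 = 1.519764 − (-0.002934)·(-0.006715)/(-0.077713) = 1.520018;  |Δ| = 0.000254
|r6 − r5| = 0.000254 < 0.001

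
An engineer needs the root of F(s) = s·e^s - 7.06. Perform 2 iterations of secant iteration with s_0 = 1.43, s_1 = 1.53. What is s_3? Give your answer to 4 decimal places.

F(1.43) = -1.084460, F(1.53) = 0.005811
s_2 = 1.530000 − 0.005811·(1.530000 − 1.430000) / (0.005811 − (-1.084460)) = 1.530000 − (0.000581)/(1.090271) = 1.529467
F(1.529467) = -0.000414
s_3 = 1.529467 − (-0.000414)·(1.529467 − 1.530000) / (-0.000414 − 0.005811) = 1.529467 − (0.000000)/(-0.006225) = 1.529503

1.5295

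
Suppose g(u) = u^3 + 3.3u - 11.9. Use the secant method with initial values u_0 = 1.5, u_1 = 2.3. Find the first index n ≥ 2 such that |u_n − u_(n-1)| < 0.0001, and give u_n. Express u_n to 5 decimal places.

g(1.5) = -3.5750000, g(2.3) = 7.8570000
u_2 = 2.3000000 − 7.8570000·(0.8000000)/(11.4320000) = 1.7501749;  |Δ| = 0.5498251
g(1.7501749) = -0.7634402
u_3 = 1.7501749 − (-0.7634402)·(-0.5498251)/(-8.6204402) = 1.7988683;  |Δ| = 0.0486934
g(1.7988683) = -0.1427272
u_4 = 1.7988683 − (-0.1427272)·(0.0486934)/(0.6207130) = 1.8100649;  |Δ| = 0.0111966
g(1.8100649) = 0.0035936
u_5 = 1.8100649 − 0.0035936·(0.0111966)/(0.1463208) = 1.8097900;  |Δ| = 0.0002750
g(1.8097900) = -0.0000163
u_6 = 1.8097900 − (-0.0000163)·(-0.0002750)/(-0.0036099) = 1.8097912;  |Δ| = 0.0000012
|u_6 − u_5| = 0.0000012 < 0.0001

n = 6, u_n = 1.80979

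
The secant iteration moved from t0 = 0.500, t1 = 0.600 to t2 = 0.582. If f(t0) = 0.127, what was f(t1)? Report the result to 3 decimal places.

The secant line through (0.500, 0.127) and (0.600, f(t1)) crosses zero at t2 = 0.582.
So (0.500, 0.127), (0.600, f(t1)), (0.582, 0) are collinear:
f(t1) = 0.127 · (0.600 − 0.582) / (0.500 − 0.582) = 0.127 · (0.01800)/(-0.08200) = -0.02788

-0.028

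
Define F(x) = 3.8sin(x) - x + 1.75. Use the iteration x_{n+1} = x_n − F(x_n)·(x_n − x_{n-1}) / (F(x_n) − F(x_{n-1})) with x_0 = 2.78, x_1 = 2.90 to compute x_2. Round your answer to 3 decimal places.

2.848

F(2.78) = 0.31430, F(2.90) = -0.24085
x_2 = 2.90000 − (-0.24085)·(2.90000 − 2.78000) / (-0.24085 − 0.31430) = 2.90000 − (-0.02890)/(-0.55516) = 2.84794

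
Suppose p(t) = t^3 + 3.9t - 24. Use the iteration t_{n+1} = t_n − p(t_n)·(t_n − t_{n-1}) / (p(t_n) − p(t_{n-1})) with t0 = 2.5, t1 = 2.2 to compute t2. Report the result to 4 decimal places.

p(2.5) = 1.375000, p(2.2) = -4.772000
t2 = 2.200000 − (-4.772000)·(2.200000 − 2.500000) / (-4.772000 − 1.375000) = 2.200000 − (1.431600)/(-6.147000) = 2.432894

2.4329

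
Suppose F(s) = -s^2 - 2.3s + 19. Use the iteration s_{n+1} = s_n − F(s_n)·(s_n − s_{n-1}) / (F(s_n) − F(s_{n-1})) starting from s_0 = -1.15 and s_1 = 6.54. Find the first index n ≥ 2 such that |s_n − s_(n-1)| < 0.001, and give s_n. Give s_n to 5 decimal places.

n = 7, s_n = 3.35805

F(-1.15) = 20.3225000, F(6.54) = -38.8136000
s_2 = 6.5400000 − (-38.8136000)·(7.6900000)/(-59.1361000) = 1.4927178;  |Δ| = 5.0472822
F(1.4927178) = 13.3385425
s_3 = 1.4927178 − 13.3385425·(-5.0472822)/(52.1521425) = 2.7836214;  |Δ| = 1.2909036
F(2.7836214) = 4.8491226
s_4 = 2.7836214 − 4.8491226·(1.2909036)/(-8.4894199) = 3.5209804;  |Δ| = 0.7373590
F(3.5209804) = -1.4955576
s_5 = 3.5209804 − (-1.4955576)·(0.7373590)/(-6.3446802) = 3.3471713;  |Δ| = 0.1738090
F(3.3471713) = 0.0979501
s_6 = 3.3471713 − 0.0979501·(-0.1738090)/(1.5935076) = 3.3578551;  |Δ| = 0.0106837
F(3.3578551) = 0.0017428
s_7 = 3.3578551 − 0.0017428·(0.0106837)/(-0.0962073) = 3.3580486;  |Δ| = 0.0001935
|s_7 − s_6| = 0.0001935 < 0.001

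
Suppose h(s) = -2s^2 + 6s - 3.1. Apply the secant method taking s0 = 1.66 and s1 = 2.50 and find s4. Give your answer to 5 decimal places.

h(1.66) = 1.3488000, h(2.50) = -0.6000000
s2 = 2.5000000 − (-0.6000000)·(2.5000000 − 1.6600000) / (-0.6000000 − 1.3488000) = 2.5000000 − (-0.5040000)/(-1.9488000) = 2.2413793
h(2.2413793) = 0.3007134
s3 = 2.2413793 − 0.3007134·(2.2413793 − 2.5000000) / (0.3007134 − (-0.6000000)) = 2.2413793 − (-0.0777707)/(0.9007134) = 2.3277228
h(2.3277228) = 0.0297500
s4 = 2.3277228 − 0.0297500·(2.3277228 − 2.2413793) / (0.0297500 − 0.3007134) = 2.3277228 − (0.0025687)/(-0.2709634) = 2.3372027

2.33720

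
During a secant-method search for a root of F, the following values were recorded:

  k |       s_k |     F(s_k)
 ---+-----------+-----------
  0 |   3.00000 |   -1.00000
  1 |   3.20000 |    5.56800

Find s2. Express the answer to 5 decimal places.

s2 = 3.20000 − 5.56800·(3.20000 − 3.00000) / (5.56800 − (-1.00000))
   = 3.20000 − (1.1136000)/(6.5680000) = 3.0304507

3.03045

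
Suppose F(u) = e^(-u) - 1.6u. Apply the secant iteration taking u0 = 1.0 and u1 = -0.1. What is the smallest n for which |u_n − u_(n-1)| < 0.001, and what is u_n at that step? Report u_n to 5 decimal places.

F(1.0) = -1.2321206, F(-0.1) = 1.2651709
u2 = -0.1000000 − 1.2651709·(-1.1000000)/(2.4972915) = 0.4572790;  |Δ| = 0.5572790
F(0.4572790) = -0.0986426
u3 = 0.4572790 − (-0.0986426)·(0.5572790)/(-1.3638135) = 0.4169718;  |Δ| = 0.0403072
F(0.4169718) = -0.0081154
u4 = 0.4169718 − (-0.0081154)·(-0.0403072)/(0.0905272) = 0.4133584;  |Δ| = 0.0036134
F(0.4133584) = 0.0000517
u5 = 0.4133584 − 0.0000517·(-0.0036134)/(0.0081670) = 0.4133813;  |Δ| = 0.0000229
|u5 − u4| = 0.0000229 < 0.001

n = 5, u_n = 0.41338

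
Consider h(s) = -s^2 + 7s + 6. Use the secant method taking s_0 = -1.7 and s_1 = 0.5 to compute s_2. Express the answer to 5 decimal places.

-0.62805

h(-1.7) = -8.7900000, h(0.5) = 9.2500000
s_2 = 0.5000000 − 9.2500000·(0.5000000 − (-1.7000000)) / (9.2500000 − (-8.7900000)) = 0.5000000 − (20.3500000)/(18.0400000) = -0.6280488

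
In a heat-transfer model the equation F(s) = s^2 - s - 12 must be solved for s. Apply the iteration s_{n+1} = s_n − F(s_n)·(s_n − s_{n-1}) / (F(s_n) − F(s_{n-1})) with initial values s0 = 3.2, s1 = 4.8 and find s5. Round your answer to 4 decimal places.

4.0000

F(3.2) = -4.960000, F(4.8) = 6.240000
s2 = 4.800000 − 6.240000·(4.800000 − 3.200000) / (6.240000 − (-4.960000)) = 4.800000 − (9.984000)/(11.200000) = 3.908571
F(3.908571) = -0.631641
s3 = 3.908571 − (-0.631641)·(3.908571 − 4.800000) / (-0.631641 − 6.240000) = 3.908571 − (0.563063)/(-6.871641) = 3.990511
F(3.990511) = -0.066330
s4 = 3.990511 − (-0.066330)·(3.990511 − 3.908571) / (-0.066330 − (-0.631641)) = 3.990511 − (-0.005435)/(0.565311) = 4.000126
F(4.000126) = 0.000880
s5 = 4.000126 − 0.000880·(4.000126 − 3.990511) / (0.000880 − (-0.066330)) = 4.000126 − (0.000008)/(0.067210) = 4.000000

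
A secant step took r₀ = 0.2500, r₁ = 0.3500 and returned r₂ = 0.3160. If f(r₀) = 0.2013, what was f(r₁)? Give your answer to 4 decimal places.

-0.1037

The secant line through (0.2500, 0.2013) and (0.3500, f(r₁)) crosses zero at r₂ = 0.3160.
So (0.2500, 0.2013), (0.3500, f(r₁)), (0.3160, 0) are collinear:
f(r₁) = 0.2013 · (0.3500 − 0.3160) / (0.2500 − 0.3160) = 0.2013 · (0.034000)/(-0.066000) = -0.103700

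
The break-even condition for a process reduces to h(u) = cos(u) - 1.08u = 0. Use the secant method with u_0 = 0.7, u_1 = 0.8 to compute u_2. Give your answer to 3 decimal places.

0.705

h(0.7) = 0.00884, h(0.8) = -0.16729
u_2 = 0.80000 − (-0.16729)·(0.80000 − 0.70000) / (-0.16729 − 0.00884) = 0.80000 − (-0.01673)/(-0.17614) = 0.70502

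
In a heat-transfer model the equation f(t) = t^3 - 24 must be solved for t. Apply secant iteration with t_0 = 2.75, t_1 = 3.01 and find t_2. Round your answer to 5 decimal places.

f(2.75) = -3.2031250, f(3.01) = 3.2709010
t_2 = 3.0100000 − 3.2709010·(3.0100000 − 2.7500000) / (3.2709010 − (-3.2031250)) = 3.0100000 − (0.8504343)/(6.4740260) = 2.8786390

2.87864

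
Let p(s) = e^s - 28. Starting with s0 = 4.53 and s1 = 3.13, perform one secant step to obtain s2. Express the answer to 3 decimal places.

3.233

p(4.53) = 64.75856, p(3.13) = -5.12602
s2 = 3.13000 − (-5.12602)·(3.13000 − 4.53000) / (-5.12602 − 64.75856) = 3.13000 − (7.17643)/(-69.88458) = 3.23269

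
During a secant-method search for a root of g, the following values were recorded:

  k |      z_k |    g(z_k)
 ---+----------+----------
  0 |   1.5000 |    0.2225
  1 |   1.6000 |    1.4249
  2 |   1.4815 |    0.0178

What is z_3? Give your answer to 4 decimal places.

z_3 = 1.4815 − 0.0178·(1.4815 − 1.6000) / (0.0178 − 1.4249)
   = 1.4815 − (-0.002109)/(-1.407100) = 1.480001

1.4800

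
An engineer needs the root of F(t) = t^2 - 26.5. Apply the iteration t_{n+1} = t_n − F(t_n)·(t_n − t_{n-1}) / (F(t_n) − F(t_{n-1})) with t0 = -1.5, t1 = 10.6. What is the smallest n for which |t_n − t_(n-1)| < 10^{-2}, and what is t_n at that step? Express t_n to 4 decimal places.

n = 8, t_n = 5.1478

F(-1.5) = -24.250000, F(10.6) = 85.860000
t2 = 10.600000 − 85.860000·(12.100000)/(110.110000) = 1.164835;  |Δ| = 9.435165
F(1.164835) = -25.143159
t3 = 1.164835 − (-25.143159)·(-9.435165)/(-111.003159) = 3.301980;  |Δ| = 2.137145
F(3.301980) = -15.596927
t4 = 3.301980 − (-15.596927)·(2.137145)/(9.546232) = 6.793713;  |Δ| = 3.491733
F(6.793713) = 19.654540
t5 = 6.793713 − 19.654540·(3.491733)/(35.251466) = 4.846889;  |Δ| = 1.946824
F(4.846889) = -3.007666
t6 = 4.846889 − (-3.007666)·(-1.946824)/(-22.662205) = 5.105266;  |Δ| = 0.258377
F(5.105266) = -0.436256
t7 = 5.105266 − (-0.436256)·(0.258377)/(2.571410) = 5.149102;  |Δ| = 0.043835
F(5.149102) = 0.013248
t8 = 5.149102 − 0.013248·(0.043835)/(0.449504) = 5.147810;  |Δ| = 0.001292
|t8 − t7| = 0.001292 < 10^{-2}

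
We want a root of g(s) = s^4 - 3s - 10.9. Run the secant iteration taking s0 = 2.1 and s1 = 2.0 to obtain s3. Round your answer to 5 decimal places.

g(2.1) = 2.2481000, g(2.0) = -0.9000000
s2 = 2.0000000 − (-0.9000000)·(2.0000000 − 2.1000000) / (-0.9000000 − 2.2481000) = 2.0000000 − (0.0900000)/(-3.1481000) = 2.0285887
g(2.0285887) = -0.0511254
s3 = 2.0285887 − (-0.0511254)·(2.0285887 − 2.0000000) / (-0.0511254 − (-0.9000000)) = 2.0285887 − (-0.0014616)/(0.8488746) = 2.0303105

2.03031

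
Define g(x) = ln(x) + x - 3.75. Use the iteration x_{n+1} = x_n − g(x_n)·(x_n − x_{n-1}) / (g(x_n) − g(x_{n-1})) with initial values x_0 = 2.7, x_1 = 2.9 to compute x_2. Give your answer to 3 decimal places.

2.742

g(2.7) = -0.05675, g(2.9) = 0.21471
x_2 = 2.90000 − 0.21471·(2.90000 − 2.70000) / (0.21471 − (-0.05675)) = 2.90000 − (0.04294)/(0.27146) = 2.74181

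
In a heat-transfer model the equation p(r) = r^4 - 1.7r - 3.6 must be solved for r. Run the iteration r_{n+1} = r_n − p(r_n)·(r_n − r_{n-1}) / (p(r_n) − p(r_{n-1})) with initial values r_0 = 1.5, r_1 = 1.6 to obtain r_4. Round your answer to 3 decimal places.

p(1.5) = -1.08750, p(1.6) = 0.23360
r_2 = 1.60000 − 0.23360·(1.60000 − 1.50000) / (0.23360 − (-1.08750)) = 1.60000 − (0.02336)/(1.32110) = 1.58232
p(1.58232) = -0.02128
r_3 = 1.58232 − (-0.02128)·(1.58232 − 1.60000) / (-0.02128 − 0.23360) = 1.58232 − (0.00038)/(-0.25488) = 1.58379
p(1.58379) = -0.00036
r_4 = 1.58379 − (-0.00036)·(1.58379 − 1.58232) / (-0.00036 − (-0.02128)) = 1.58379 − (0.00000)/(0.02092) = 1.58382

1.584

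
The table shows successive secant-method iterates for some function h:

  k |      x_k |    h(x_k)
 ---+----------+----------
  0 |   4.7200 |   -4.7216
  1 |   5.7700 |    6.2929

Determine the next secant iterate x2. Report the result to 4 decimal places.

5.1701

x2 = 5.7700 − 6.2929·(5.7700 − 4.7200) / (6.2929 − (-4.7216))
   = 5.7700 − (6.607545)/(11.014500) = 5.170105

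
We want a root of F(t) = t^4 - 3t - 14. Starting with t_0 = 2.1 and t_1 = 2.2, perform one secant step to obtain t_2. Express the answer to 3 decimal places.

2.123

F(2.1) = -0.85190, F(2.2) = 2.82560
t_2 = 2.20000 − 2.82560·(2.20000 − 2.10000) / (2.82560 − (-0.85190)) = 2.20000 − (0.28256)/(3.67750) = 2.12317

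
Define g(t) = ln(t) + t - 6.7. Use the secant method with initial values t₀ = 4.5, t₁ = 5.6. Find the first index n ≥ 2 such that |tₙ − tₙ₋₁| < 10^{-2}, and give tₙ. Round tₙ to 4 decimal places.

g(4.5) = -0.695923, g(5.6) = 0.622767
t₂ = 5.600000 − 0.622767·(1.100000)/(1.318689) = 5.080512;  |Δ| = 0.519488
g(5.080512) = 0.005924
t₃ = 5.080512 − 0.005924·(-0.519488)/(-0.616843) = 5.075523;  |Δ| = 0.004989
|t₃ − t₂| = 0.004989 < 10^{-2}

n = 3, tₙ = 5.0755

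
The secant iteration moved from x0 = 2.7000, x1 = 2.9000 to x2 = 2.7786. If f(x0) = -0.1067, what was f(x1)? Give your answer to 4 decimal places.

0.1648

The secant line through (2.7000, -0.1067) and (2.9000, f(x1)) crosses zero at x2 = 2.7786.
So (2.7000, -0.1067), (2.9000, f(x1)), (2.7786, 0) are collinear:
f(x1) = -0.1067 · (2.9000 − 2.7786) / (2.7000 − 2.7786) = -0.1067 · (0.121400)/(-0.078600) = 0.164801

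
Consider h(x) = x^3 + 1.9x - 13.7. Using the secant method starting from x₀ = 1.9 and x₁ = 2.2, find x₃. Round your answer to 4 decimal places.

h(1.9) = -3.231000, h(2.2) = 1.128000
x₂ = 2.200000 − 1.128000·(2.200000 − 1.900000) / (1.128000 − (-3.231000)) = 2.200000 − (0.338400)/(4.359000) = 2.122368
h(2.122368) = -0.107416
x₃ = 2.122368 − (-0.107416)·(2.122368 − 2.200000) / (-0.107416 − 1.128000) = 2.122368 − (0.008339)/(-1.235416) = 2.129117

2.1291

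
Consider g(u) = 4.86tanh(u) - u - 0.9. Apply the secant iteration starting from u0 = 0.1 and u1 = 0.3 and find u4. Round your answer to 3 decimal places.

g(0.1) = -0.51561, g(0.3) = 0.21578
u2 = 0.30000 − 0.21578·(0.30000 − 0.10000) / (0.21578 − (-0.51561)) = 0.30000 − (0.04316)/(0.73139) = 0.24099
g(0.24099) = 0.00808
u3 = 0.24099 − 0.00808·(0.24099 − 0.30000) / (0.00808 − 0.21578) = 0.24099 − (-0.00048)/(-0.20770) = 0.23870
g(0.23870) = -0.00016
u4 = 0.23870 − (-0.00016)·(0.23870 − 0.24099) / (-0.00016 − 0.00808) = 0.23870 − (0.00000)/(-0.00824) = 0.23874

0.239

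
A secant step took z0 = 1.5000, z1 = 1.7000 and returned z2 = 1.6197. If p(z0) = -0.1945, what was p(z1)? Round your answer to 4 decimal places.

The secant line through (1.5000, -0.1945) and (1.7000, p(z1)) crosses zero at z2 = 1.6197.
So (1.5000, -0.1945), (1.7000, p(z1)), (1.6197, 0) are collinear:
p(z1) = -0.1945 · (1.7000 − 1.6197) / (1.5000 − 1.6197) = -0.1945 · (0.080300)/(-0.119700) = 0.130479

0.1305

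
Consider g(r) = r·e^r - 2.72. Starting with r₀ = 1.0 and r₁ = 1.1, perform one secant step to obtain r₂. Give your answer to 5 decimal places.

1.00029

g(1.0) = -0.0017182, g(1.1) = 0.5845826
r₂ = 1.1000000 − 0.5845826·(1.1000000 − 1.0000000) / (0.5845826 − (-0.0017182)) = 1.1000000 − (0.0584583)/(0.5863008) = 1.0002931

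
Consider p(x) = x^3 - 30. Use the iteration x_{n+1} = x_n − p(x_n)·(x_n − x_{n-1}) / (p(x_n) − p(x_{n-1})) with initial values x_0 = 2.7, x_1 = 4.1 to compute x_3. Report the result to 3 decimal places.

p(2.7) = -10.31700, p(4.1) = 38.92100
x_2 = 4.10000 − 38.92100·(4.10000 − 2.70000) / (38.92100 − (-10.31700)) = 4.10000 − (54.48940)/(49.23800) = 2.99335
p(2.99335) = -3.17924
x_3 = 2.99335 − (-3.17924)·(2.99335 − 4.10000) / (-3.17924 − 38.92100) = 2.99335 − (3.51832)/(-42.10024) = 3.07692

3.077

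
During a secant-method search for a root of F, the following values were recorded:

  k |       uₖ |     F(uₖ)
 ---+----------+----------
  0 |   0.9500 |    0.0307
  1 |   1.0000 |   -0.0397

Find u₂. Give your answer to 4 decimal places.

u₂ = 1.0000 − (-0.0397)·(1.0000 − 0.9500) / (-0.0397 − 0.0307)
   = 1.0000 − (-0.001985)/(-0.070400) = 0.971804

0.9718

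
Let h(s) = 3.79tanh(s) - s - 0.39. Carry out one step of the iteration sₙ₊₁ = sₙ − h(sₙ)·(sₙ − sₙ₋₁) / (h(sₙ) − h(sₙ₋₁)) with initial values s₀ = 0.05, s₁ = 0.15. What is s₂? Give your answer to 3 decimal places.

0.141

h(0.05) = -0.25066, h(0.15) = 0.02427
s₂ = 0.15000 − 0.02427·(0.15000 − 0.05000) / (0.02427 − (-0.25066)) = 0.15000 − (0.00243)/(0.27493) = 0.14117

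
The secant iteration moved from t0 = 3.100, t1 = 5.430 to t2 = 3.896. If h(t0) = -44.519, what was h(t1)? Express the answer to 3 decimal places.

85.794

The secant line through (3.100, -44.519) and (5.430, h(t1)) crosses zero at t2 = 3.896.
So (3.100, -44.519), (5.430, h(t1)), (3.896, 0) are collinear:
h(t1) = -44.519 · (5.430 − 3.896) / (3.100 − 3.896) = -44.519 · (1.53400)/(-0.79600) = 85.79415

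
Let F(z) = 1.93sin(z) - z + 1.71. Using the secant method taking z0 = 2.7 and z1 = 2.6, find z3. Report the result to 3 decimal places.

2.639

F(2.7) = -0.16516, F(2.6) = 0.10492
z2 = 2.60000 − 0.10492·(2.60000 − 2.70000) / (0.10492 − (-0.16516)) = 2.60000 − (-0.01049)/(0.27007) = 2.63885
F(2.63885) = 0.00109
z3 = 2.63885 − 0.00109·(2.63885 − 2.60000) / (0.00109 − 0.10492) = 2.63885 − (0.00004)/(-0.10383) = 2.63926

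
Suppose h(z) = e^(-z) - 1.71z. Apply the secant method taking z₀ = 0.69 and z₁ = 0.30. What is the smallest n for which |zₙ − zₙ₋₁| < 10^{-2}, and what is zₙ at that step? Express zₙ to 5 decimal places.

h(0.69) = -0.6783239, h(0.30) = 0.2278182
z₂ = 0.3000000 − 0.2278182·(-0.3900000)/(0.9061422) = 0.3980521;  |Δ| = 0.0980521
h(0.3980521) = -0.0090420
z₃ = 0.3980521 − (-0.0090420)·(0.0980521)/(-0.2368602) = 0.3943090;  |Δ| = 0.0037431
|z₃ − z₂| = 0.0037431 < 10^{-2}

n = 3, zₙ = 0.39431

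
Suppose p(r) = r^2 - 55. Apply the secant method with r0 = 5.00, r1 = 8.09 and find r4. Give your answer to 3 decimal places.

p(5.00) = -30.00000, p(8.09) = 10.44810
r2 = 8.09000 − 10.44810·(8.09000 − 5.00000) / (10.44810 − (-30.00000)) = 8.09000 − (32.28463)/(40.44810) = 7.29183
p(7.29183) = -1.82928
r3 = 7.29183 − (-1.82928)·(7.29183 − 8.09000) / (-1.82928 − 10.44810) = 7.29183 − (1.46008)/(-12.27738) = 7.41075
p(7.41075) = -0.08078
r4 = 7.41075 − (-0.08078)·(7.41075 − 7.29183) / (-0.08078 − (-1.82928)) = 7.41075 − (-0.00961)/(1.74850) = 7.41624

7.416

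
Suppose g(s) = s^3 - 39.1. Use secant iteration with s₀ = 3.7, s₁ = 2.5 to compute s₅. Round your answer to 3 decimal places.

g(3.7) = 11.55300, g(2.5) = -23.47500
s₂ = 2.50000 − (-23.47500)·(2.50000 − 3.70000) / (-23.47500 − 11.55300) = 2.50000 − (28.17000)/(-35.02800) = 3.30421
g(3.30421) = -3.02516
s₃ = 3.30421 − (-3.02516)·(3.30421 − 2.50000) / (-3.02516 − (-23.47500)) = 3.30421 − (-2.43288)/(20.44984) = 3.42318
g(3.42318) = 1.01344
s₄ = 3.42318 − 1.01344·(3.42318 − 3.30421) / (1.01344 − (-3.02516)) = 3.42318 − (0.12057)/(4.03860) = 3.39333
g(3.39333) = -0.02692
s₅ = 3.39333 − (-0.02692)·(3.39333 − 3.42318) / (-0.02692 − 1.01344) = 3.39333 − (0.00080)/(-1.04036) = 3.39410

3.394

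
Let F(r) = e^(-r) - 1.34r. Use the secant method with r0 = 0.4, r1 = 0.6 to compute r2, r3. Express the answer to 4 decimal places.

F(0.4) = 0.134320, F(0.6) = -0.255188
r2 = 0.600000 − (-0.255188)·(0.600000 − 0.400000) / (-0.255188 − 0.134320) = 0.600000 − (-0.051038)/(-0.389508) = 0.468969
F(0.468969) = -0.002772
r3 = 0.468969 − (-0.002772)·(0.468969 − 0.600000) / (-0.002772 − (-0.255188)) = 0.468969 − (0.000363)/(0.252417) = 0.467530

0.4690, 0.4675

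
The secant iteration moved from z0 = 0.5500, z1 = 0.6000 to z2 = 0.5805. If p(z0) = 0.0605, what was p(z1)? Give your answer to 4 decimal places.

-0.0387

The secant line through (0.5500, 0.0605) and (0.6000, p(z1)) crosses zero at z2 = 0.5805.
So (0.5500, 0.0605), (0.6000, p(z1)), (0.5805, 0) are collinear:
p(z1) = 0.0605 · (0.6000 − 0.5805) / (0.5500 − 0.5805) = 0.0605 · (0.019500)/(-0.030500) = -0.038680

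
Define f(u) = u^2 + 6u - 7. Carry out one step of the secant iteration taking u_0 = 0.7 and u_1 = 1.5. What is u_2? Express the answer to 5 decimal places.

f(0.7) = -2.3100000, f(1.5) = 4.2500000
u_2 = 1.5000000 − 4.2500000·(1.5000000 − 0.7000000) / (4.2500000 − (-2.3100000)) = 1.5000000 − (3.4000000)/(6.5600000) = 0.9817073

0.98171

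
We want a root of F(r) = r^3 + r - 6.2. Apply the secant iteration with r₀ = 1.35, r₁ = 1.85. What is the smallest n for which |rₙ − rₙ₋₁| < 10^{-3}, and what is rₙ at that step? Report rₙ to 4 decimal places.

n = 5, rₙ = 1.6563

F(1.35) = -2.389625, F(1.85) = 1.981625
r₂ = 1.850000 − 1.981625·(0.500000)/(4.371250) = 1.623334;  |Δ| = 0.226666
F(1.623334) = -0.298832
r₃ = 1.623334 − (-0.298832)·(-0.226666)/(-2.280457) = 1.653037;  |Δ| = 0.029702
F(1.653037) = -0.029991
r₄ = 1.653037 − (-0.029991)·(0.029702)/(0.268841) = 1.656350;  |Δ| = 0.003313
F(1.656350) = 0.000540
r₅ = 1.656350 − 0.000540·(0.003313)/(0.030530) = 1.656292;  |Δ| = 0.000059
|r₅ − r₄| = 0.000059 < 10^{-3}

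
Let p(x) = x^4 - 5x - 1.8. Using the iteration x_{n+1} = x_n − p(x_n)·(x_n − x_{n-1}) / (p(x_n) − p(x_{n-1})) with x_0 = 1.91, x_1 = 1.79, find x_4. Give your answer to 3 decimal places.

p(1.91) = 1.95863, p(1.79) = -0.48374
x_2 = 1.79000 − (-0.48374)·(1.79000 − 1.91000) / (-0.48374 − 1.95863) = 1.79000 − (0.05805)/(-2.44238) = 1.81377
p(1.81377) = -0.04637
x_3 = 1.81377 − (-0.04637)·(1.81377 − 1.79000) / (-0.04637 − (-0.48374)) = 1.81377 − (-0.00110)/(0.43738) = 1.81629
p(1.81629) = 0.00130
x_4 = 1.81629 − 0.00130·(1.81629 − 1.81377) / (0.00130 − (-0.04637)) = 1.81629 − (0.00000)/(0.04766) = 1.81622

1.816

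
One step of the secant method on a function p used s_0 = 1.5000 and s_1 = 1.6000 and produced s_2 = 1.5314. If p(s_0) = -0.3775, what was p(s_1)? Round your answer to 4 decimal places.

0.8247

The secant line through (1.5000, -0.3775) and (1.6000, p(s_1)) crosses zero at s_2 = 1.5314.
So (1.5000, -0.3775), (1.6000, p(s_1)), (1.5314, 0) are collinear:
p(s_1) = -0.3775 · (1.6000 − 1.5314) / (1.5000 − 1.5314) = -0.3775 · (0.068600)/(-0.031400) = 0.824729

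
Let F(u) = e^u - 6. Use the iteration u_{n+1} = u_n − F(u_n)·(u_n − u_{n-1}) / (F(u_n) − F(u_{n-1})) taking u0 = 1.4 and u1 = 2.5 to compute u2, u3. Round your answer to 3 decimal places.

F(1.4) = -1.94480, F(2.5) = 6.18249
u2 = 2.50000 − 6.18249·(2.50000 − 1.40000) / (6.18249 − (-1.94480)) = 2.50000 − (6.80074)/(8.12729) = 1.66322
F(1.66322) = -0.72372
u3 = 1.66322 − (-0.72372)·(1.66322 − 2.50000) / (-0.72372 − 6.18249) = 1.66322 − (0.60559)/(-6.90621) = 1.75091

1.663, 1.751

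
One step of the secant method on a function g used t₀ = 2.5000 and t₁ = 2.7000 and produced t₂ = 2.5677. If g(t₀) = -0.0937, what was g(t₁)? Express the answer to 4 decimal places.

The secant line through (2.5000, -0.0937) and (2.7000, g(t₁)) crosses zero at t₂ = 2.5677.
So (2.5000, -0.0937), (2.7000, g(t₁)), (2.5677, 0) are collinear:
g(t₁) = -0.0937 · (2.7000 − 2.5677) / (2.5000 − 2.5677) = -0.0937 · (0.132300)/(-0.067700) = 0.183109

0.1831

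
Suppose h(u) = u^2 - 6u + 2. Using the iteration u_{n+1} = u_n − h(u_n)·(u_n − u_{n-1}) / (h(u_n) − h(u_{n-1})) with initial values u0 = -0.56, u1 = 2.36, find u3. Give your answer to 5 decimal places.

0.04688

h(-0.56) = 5.6736000, h(2.36) = -6.5904000
u2 = 2.3600000 − (-6.5904000)·(2.3600000 − (-0.5600000)) / (-6.5904000 − 5.6736000) = 2.3600000 − (-19.2439680)/(-12.2640000) = 0.7908571
h(0.7908571) = -2.1196878
u3 = 0.7908571 − (-2.1196878)·(0.7908571 − 2.3600000) / (-2.1196878 − (-6.5904000)) = 0.7908571 − (3.3260930)/(4.4707122) = 0.0468833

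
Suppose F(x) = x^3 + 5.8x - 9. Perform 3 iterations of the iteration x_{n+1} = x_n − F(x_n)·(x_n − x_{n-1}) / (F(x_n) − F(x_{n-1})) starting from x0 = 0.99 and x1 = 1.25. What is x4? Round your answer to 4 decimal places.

1.2305

F(0.99) = -2.287701, F(1.25) = 0.203125
x2 = 1.250000 − 0.203125·(1.250000 − 0.990000) / (0.203125 − (-2.287701)) = 1.250000 − (0.052812)/(2.490826) = 1.228797
F(1.228797) = -0.017563
x3 = 1.228797 − (-0.017563)·(1.228797 − 1.250000) / (-0.017563 − 0.203125) = 1.228797 − (0.000372)/(-0.220688) = 1.230485
F(1.230485) = -0.000122
x4 = 1.230485 − (-0.000122)·(1.230485 − 1.228797) / (-0.000122 − (-0.017563)) = 1.230485 − (0.000000)/(0.017441) = 1.230496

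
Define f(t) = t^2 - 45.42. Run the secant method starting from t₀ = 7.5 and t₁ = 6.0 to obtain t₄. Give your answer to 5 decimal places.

6.73943

f(7.5) = 10.8300000, f(6.0) = -9.4200000
t₂ = 6.0000000 − (-9.4200000)·(6.0000000 − 7.5000000) / (-9.4200000 − 10.8300000) = 6.0000000 − (14.1300000)/(-20.2500000) = 6.6977778
f(6.6977778) = -0.5597728
t₃ = 6.6977778 − (-0.5597728)·(6.6977778 − 6.0000000) / (-0.5597728 − (-9.4200000)) = 6.6977778 − (-0.3905970)/(8.8602272) = 6.7418621
f(6.7418621) = 0.0327045
t₄ = 6.7418621 − 0.0327045·(6.7418621 − 6.6977778) / (0.0327045 − (-0.5597728)) = 6.7418621 − (0.0014418)/(0.5924773) = 6.7394287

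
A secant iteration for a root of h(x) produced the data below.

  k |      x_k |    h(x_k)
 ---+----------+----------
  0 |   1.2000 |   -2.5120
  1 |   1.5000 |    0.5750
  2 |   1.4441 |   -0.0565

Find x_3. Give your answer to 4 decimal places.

x_3 = 1.4441 − (-0.0565)·(1.4441 − 1.5000) / (-0.0565 − 0.5750)
   = 1.4441 − (0.003158)/(-0.631500) = 1.449101

1.4491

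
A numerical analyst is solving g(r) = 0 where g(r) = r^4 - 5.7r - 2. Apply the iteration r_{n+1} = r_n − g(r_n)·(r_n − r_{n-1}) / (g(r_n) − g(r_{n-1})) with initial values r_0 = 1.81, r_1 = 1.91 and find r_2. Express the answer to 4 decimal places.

g(1.81) = -1.584169, g(1.91) = 0.421634
r_2 = 1.910000 − 0.421634·(1.910000 − 1.810000) / (0.421634 − (-1.584169)) = 1.910000 − (0.042163)/(2.005802) = 1.888979

1.8890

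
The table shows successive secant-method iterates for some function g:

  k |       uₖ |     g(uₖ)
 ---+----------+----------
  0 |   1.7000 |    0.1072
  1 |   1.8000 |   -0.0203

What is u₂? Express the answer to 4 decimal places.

u₂ = 1.8000 − (-0.0203)·(1.8000 − 1.7000) / (-0.0203 − 0.1072)
   = 1.8000 − (-0.002030)/(-0.127500) = 1.784078

1.7841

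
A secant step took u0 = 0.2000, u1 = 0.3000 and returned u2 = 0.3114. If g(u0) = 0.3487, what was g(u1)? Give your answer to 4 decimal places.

0.0357

The secant line through (0.2000, 0.3487) and (0.3000, g(u1)) crosses zero at u2 = 0.3114.
So (0.2000, 0.3487), (0.3000, g(u1)), (0.3114, 0) are collinear:
g(u1) = 0.3487 · (0.3000 − 0.3114) / (0.2000 − 0.3114) = 0.3487 · (-0.011400)/(-0.111400) = 0.035684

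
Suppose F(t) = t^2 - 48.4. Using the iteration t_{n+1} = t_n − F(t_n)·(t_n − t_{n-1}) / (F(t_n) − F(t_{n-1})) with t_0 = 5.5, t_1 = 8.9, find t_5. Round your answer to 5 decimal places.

F(5.5) = -18.1500000, F(8.9) = 30.8100000
t_2 = 8.9000000 − 30.8100000·(8.9000000 − 5.5000000) / (30.8100000 − (-18.1500000)) = 8.9000000 − (104.7540000)/(48.9600000) = 6.7604167
F(6.7604167) = -2.6967665
t_3 = 6.7604167 − (-2.6967665)·(6.7604167 − 8.9000000) / (-2.6967665 − 30.8100000) = 6.7604167 − (5.7699566)/(-33.5067665) = 6.9326194
F(6.9326194) = -0.3387883
t_4 = 6.9326194 − (-0.3387883)·(6.9326194 − 6.7604167) / (-0.3387883 − (-2.6967665)) = 6.9326194 − (-0.0583403)/(2.3579782) = 6.9573610
F(6.9573610) = 0.0048727
t_5 = 6.9573610 − 0.0048727·(6.9573610 − 6.9326194) / (0.0048727 − (-0.3387883)) = 6.9573610 − (0.0001206)/(0.3436610) = 6.9570102

6.95701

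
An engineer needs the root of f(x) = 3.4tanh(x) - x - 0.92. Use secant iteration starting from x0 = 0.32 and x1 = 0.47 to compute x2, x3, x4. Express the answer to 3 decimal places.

0.418, 0.415, 0.415

f(0.32) = -0.18768, f(0.47) = 0.09988
x2 = 0.47000 − 0.09988·(0.47000 − 0.32000) / (0.09988 − (-0.18768)) = 0.47000 − (0.01498)/(0.28755) = 0.41790
f(0.41790) = 0.00564
x3 = 0.41790 − 0.00564·(0.41790 − 0.47000) / (0.00564 − 0.09988) = 0.41790 − (-0.00029)/(-0.09423) = 0.41478
f(0.41478) = -0.00020
x4 = 0.41478 − (-0.00020)·(0.41478 − 0.41790) / (-0.00020 − 0.00564) = 0.41478 − (0.00000)/(-0.00584) = 0.41489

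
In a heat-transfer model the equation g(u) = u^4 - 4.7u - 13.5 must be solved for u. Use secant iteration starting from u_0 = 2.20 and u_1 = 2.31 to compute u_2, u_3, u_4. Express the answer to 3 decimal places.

2.210, 2.211, 2.211

g(2.20) = -0.41440, g(2.31) = 4.11696
u_2 = 2.31000 − 4.11696·(2.31000 − 2.20000) / (4.11696 − (-0.41440)) = 2.31000 − (0.45287)/(4.53136) = 2.21006
g(2.21006) = -0.03027
u_3 = 2.21006 − (-0.03027)·(2.21006 − 2.31000) / (-0.03027 − 4.11696) = 2.21006 − (0.00303)/(-4.14723) = 2.21079
g(2.21079) = -0.00219
u_4 = 2.21079 − (-0.00219)·(2.21079 − 2.21006) / (-0.00219 − (-0.03027)) = 2.21079 − (0.00000)/(0.02809) = 2.21085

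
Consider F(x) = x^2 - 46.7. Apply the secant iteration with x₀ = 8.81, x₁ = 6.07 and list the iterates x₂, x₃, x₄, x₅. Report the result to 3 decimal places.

F(8.81) = 30.91610, F(6.07) = -9.85510
x₂ = 6.07000 − (-9.85510)·(6.07000 − 8.81000) / (-9.85510 − 30.91610) = 6.07000 − (27.00297)/(-40.77120) = 6.73231
F(6.73231) = -1.37607
x₃ = 6.73231 − (-1.37607)·(6.73231 − 6.07000) / (-1.37607 − (-9.85510)) = 6.73231 − (-0.91138)/(8.47903) = 6.83979
F(6.83979) = 0.08274
x₄ = 6.83979 − 0.08274·(6.83979 − 6.73231) / (0.08274 − (-1.37607)) = 6.83979 − (0.00889)/(1.45881) = 6.83369
F(6.83369) = -0.00062
x₅ = 6.83369 − (-0.00062)·(6.83369 − 6.83979) / (-0.00062 − 0.08274) = 6.83369 − (0.00000)/(-0.08336) = 6.83374

6.732, 6.840, 6.834, 6.834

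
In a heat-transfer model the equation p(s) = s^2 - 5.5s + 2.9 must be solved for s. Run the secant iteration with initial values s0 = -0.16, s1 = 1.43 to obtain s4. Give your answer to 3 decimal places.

p(-0.16) = 3.80560, p(1.43) = -2.92010
s2 = 1.43000 − (-2.92010)·(1.43000 − (-0.16000)) / (-2.92010 − 3.80560) = 1.43000 − (-4.64296)/(-6.72570) = 0.73967
p(0.73967) = -0.62107
s3 = 0.73967 − (-0.62107)·(0.73967 − 1.43000) / (-0.62107 − (-2.92010)) = 0.73967 − (0.42874)/(2.29903) = 0.55318
p(0.55318) = 0.16352
s4 = 0.55318 − 0.16352·(0.55318 − 0.73967) / (0.16352 − (-0.62107)) = 0.55318 − (-0.03049)/(0.78459) = 0.59205

0.592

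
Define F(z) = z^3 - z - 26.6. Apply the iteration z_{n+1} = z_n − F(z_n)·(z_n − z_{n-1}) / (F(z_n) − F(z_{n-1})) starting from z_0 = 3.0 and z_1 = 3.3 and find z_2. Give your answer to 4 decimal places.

F(3.0) = -2.600000, F(3.3) = 6.037000
z_2 = 3.300000 − 6.037000·(3.300000 − 3.000000) / (6.037000 − (-2.600000)) = 3.300000 − (1.811100)/(8.637000) = 3.090309

3.0903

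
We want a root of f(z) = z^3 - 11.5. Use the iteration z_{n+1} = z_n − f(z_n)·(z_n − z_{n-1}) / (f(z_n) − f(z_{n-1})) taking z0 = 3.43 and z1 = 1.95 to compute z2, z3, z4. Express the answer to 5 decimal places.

2.13355, 2.27642, 2.25609

f(3.43) = 28.8536070, f(1.95) = -4.0851250
z2 = 1.9500000 − (-4.0851250)·(1.9500000 − 3.4300000) / (-4.0851250 − 28.8536070) = 1.9500000 − (6.0459850)/(-32.9387320) = 2.1335525
f(2.1335525) = -1.7879710
z3 = 2.1335525 − (-1.7879710)·(2.1335525 − 1.9500000) / (-1.7879710 − (-4.0851250)) = 2.1335525 − (-0.3281865)/(2.2971540) = 2.2764190
f(2.2764190) = 0.2965932
z4 = 2.2764190 − 0.2965932·(2.2764190 − 2.1335525) / (0.2965932 − (-1.7879710)) = 2.2764190 − (0.0423732)/(2.0845641) = 2.2560918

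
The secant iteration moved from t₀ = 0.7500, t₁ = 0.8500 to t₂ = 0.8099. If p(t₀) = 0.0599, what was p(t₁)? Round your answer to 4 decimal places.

The secant line through (0.7500, 0.0599) and (0.8500, p(t₁)) crosses zero at t₂ = 0.8099.
So (0.7500, 0.0599), (0.8500, p(t₁)), (0.8099, 0) are collinear:
p(t₁) = 0.0599 · (0.8500 − 0.8099) / (0.7500 − 0.8099) = 0.0599 · (0.040100)/(-0.059900) = -0.040100

-0.0401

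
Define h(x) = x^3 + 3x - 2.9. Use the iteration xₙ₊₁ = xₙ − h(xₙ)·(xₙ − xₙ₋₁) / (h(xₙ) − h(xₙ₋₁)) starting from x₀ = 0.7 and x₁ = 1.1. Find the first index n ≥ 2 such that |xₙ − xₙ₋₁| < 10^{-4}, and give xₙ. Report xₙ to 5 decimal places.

h(0.7) = -0.4570000, h(1.1) = 1.7310000
x₂ = 1.1000000 − 1.7310000·(0.4000000)/(2.1880000) = 0.7835466;  |Δ| = 0.3164534
h(0.7835466) = -0.0683054
x₃ = 0.7835466 − (-0.0683054)·(-0.3164534)/(-1.7993054) = 0.7955598;  |Δ| = 0.0120132
h(0.7955598) = -0.0097983
x₄ = 0.7955598 − (-0.0097983)·(0.0120132)/(0.0585071) = 0.7975717;  |Δ| = 0.0020119
h(0.7975717) = 0.0000671
x₅ = 0.7975717 − 0.0000671·(0.0020119)/(0.0098654) = 0.7975581;  |Δ| = 0.0000137
|x₅ − x₄| = 0.0000137 < 10^{-4}

n = 5, xₙ = 0.79756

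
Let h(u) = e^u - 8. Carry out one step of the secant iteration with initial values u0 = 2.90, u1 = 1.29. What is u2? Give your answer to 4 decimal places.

h(2.90) = 10.174145, h(1.29) = -4.367213
u2 = 1.290000 − (-4.367213)·(1.290000 − 2.900000) / (-4.367213 − 10.174145) = 1.290000 − (7.031214)/(-14.541359) = 1.773532

1.7735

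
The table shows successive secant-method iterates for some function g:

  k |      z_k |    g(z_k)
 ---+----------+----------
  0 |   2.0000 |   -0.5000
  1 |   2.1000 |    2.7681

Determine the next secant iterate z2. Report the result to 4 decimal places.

z2 = 2.1000 − 2.7681·(2.1000 − 2.0000) / (2.7681 − (-0.5000))
   = 2.1000 − (0.276810)/(3.268100) = 2.015299

2.0153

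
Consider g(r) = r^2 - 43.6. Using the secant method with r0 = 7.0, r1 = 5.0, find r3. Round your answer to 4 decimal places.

g(7.0) = 5.400000, g(5.0) = -18.600000
r2 = 5.000000 − (-18.600000)·(5.000000 − 7.000000) / (-18.600000 − 5.400000) = 5.000000 − (37.200000)/(-24.000000) = 6.550000
g(6.550000) = -0.697500
r3 = 6.550000 − (-0.697500)·(6.550000 − 5.000000) / (-0.697500 − (-18.600000)) = 6.550000 − (-1.081125)/(17.902500) = 6.610390

6.6104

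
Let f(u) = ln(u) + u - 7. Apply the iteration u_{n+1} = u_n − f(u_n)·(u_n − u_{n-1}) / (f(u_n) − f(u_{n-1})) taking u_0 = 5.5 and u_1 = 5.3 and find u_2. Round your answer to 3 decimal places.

5.327

f(5.5) = 0.20475, f(5.3) = -0.03229
u_2 = 5.30000 − (-0.03229)·(5.30000 − 5.50000) / (-0.03229 − 0.20475) = 5.30000 − (0.00646)/(-0.23704) = 5.32725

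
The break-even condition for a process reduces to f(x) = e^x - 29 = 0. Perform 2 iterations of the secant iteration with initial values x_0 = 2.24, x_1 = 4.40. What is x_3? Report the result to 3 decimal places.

3.122

f(2.24) = -19.60667, f(4.40) = 52.45087
x_2 = 4.40000 − 52.45087·(4.40000 − 2.24000) / (52.45087 − (-19.60667)) = 4.40000 − (113.29388)/(72.05754) = 2.82773
f(2.82773) = -12.09296
x_3 = 2.82773 − (-12.09296)·(2.82773 − 4.40000) / (-12.09296 − 52.45087) = 2.82773 − (19.01339)/(-64.54382) = 3.12231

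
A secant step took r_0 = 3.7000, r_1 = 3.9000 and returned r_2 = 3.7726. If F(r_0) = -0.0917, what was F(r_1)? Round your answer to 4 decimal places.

The secant line through (3.7000, -0.0917) and (3.9000, F(r_1)) crosses zero at r_2 = 3.7726.
So (3.7000, -0.0917), (3.9000, F(r_1)), (3.7726, 0) are collinear:
F(r_1) = -0.0917 · (3.9000 − 3.7726) / (3.7000 − 3.7726) = -0.0917 · (0.127400)/(-0.072600) = 0.160917

0.1609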